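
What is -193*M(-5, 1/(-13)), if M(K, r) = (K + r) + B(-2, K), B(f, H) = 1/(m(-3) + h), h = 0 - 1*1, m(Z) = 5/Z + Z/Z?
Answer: 71217/65 ≈ 1095.6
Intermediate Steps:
m(Z) = 1 + 5/Z (m(Z) = 5/Z + 1 = 1 + 5/Z)
h = -1 (h = 0 - 1 = -1)
B(f, H) = -3/5 (B(f, H) = 1/((5 - 3)/(-3) - 1) = 1/(-1/3*2 - 1) = 1/(-2/3 - 1) = 1/(-5/3) = -3/5)
M(K, r) = -3/5 + K + r (M(K, r) = (K + r) - 3/5 = -3/5 + K + r)
-193*M(-5, 1/(-13)) = -193*(-3/5 - 5 + 1/(-13)) = -193*(-3/5 - 5 - 1/13) = -193*(-369/65) = 71217/65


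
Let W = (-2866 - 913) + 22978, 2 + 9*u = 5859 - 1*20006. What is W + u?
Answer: 158642/9 ≈ 17627.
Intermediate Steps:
u = -14149/9 (u = -2/9 + (5859 - 1*20006)/9 = -2/9 + (5859 - 20006)/9 = -2/9 + (⅑)*(-14147) = -2/9 - 14147/9 = -14149/9 ≈ -1572.1)
W = 19199 (W = -3779 + 22978 = 19199)
W + u = 19199 - 14149/9 = 158642/9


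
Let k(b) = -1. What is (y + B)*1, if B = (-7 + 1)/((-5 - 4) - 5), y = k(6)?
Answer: -4/7 ≈ -0.57143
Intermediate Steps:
y = -1
B = 3/7 (B = -6/(-9 - 5) = -6/(-14) = -6*(-1/14) = 3/7 ≈ 0.42857)
(y + B)*1 = (-1 + 3/7)*1 = -4/7*1 = -4/7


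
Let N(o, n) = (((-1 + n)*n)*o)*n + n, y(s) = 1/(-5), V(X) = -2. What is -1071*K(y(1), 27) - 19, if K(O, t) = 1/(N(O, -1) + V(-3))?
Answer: 5108/13 ≈ 392.92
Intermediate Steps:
y(s) = -⅕
N(o, n) = n + o*n²*(-1 + n) (N(o, n) = ((n*(-1 + n))*o)*n + n = (n*o*(-1 + n))*n + n = o*n²*(-1 + n) + n = n + o*n²*(-1 + n))
K(O, t) = 1/(-3 - 2*O) (K(O, t) = 1/(-(1 + O*(-1)² - 1*(-1)*O) - 2) = 1/(-(1 + O*1 + O) - 2) = 1/(-(1 + O + O) - 2) = 1/(-(1 + 2*O) - 2) = 1/((-1 - 2*O) - 2) = 1/(-3 - 2*O))
-1071*K(y(1), 27) - 19 = -(-1071)/(3 + 2*(-⅕)) - 19 = -(-1071)/(3 - ⅖) - 19 = -(-1071)/13/5 - 19 = -(-1071)*5/13 - 19 = -1071*(-5/13) - 19 = 5355/13 - 19 = 5108/13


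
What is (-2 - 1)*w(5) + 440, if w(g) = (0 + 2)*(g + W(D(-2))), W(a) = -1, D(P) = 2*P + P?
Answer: 416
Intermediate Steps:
D(P) = 3*P
w(g) = -2 + 2*g (w(g) = (0 + 2)*(g - 1) = 2*(-1 + g) = -2 + 2*g)
(-2 - 1)*w(5) + 440 = (-2 - 1)*(-2 + 2*5) + 440 = -3*(-2 + 10) + 440 = -3*8 + 440 = -24 + 440 = 416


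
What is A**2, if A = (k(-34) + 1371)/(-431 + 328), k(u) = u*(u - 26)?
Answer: 11634921/10609 ≈ 1096.7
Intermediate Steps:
k(u) = u*(-26 + u)
A = -3411/103 (A = (-34*(-26 - 34) + 1371)/(-431 + 328) = (-34*(-60) + 1371)/(-103) = (2040 + 1371)*(-1/103) = 3411*(-1/103) = -3411/103 ≈ -33.117)
A**2 = (-3411/103)**2 = 11634921/10609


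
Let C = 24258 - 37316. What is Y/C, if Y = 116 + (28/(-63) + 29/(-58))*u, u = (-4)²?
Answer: -454/58761 ≈ -0.0077262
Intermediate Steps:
u = 16
C = -13058
Y = 908/9 (Y = 116 + (28/(-63) + 29/(-58))*16 = 116 + (28*(-1/63) + 29*(-1/58))*16 = 116 + (-4/9 - ½)*16 = 116 - 17/18*16 = 116 - 136/9 = 908/9 ≈ 100.89)
Y/C = (908/9)/(-13058) = (908/9)*(-1/13058) = -454/58761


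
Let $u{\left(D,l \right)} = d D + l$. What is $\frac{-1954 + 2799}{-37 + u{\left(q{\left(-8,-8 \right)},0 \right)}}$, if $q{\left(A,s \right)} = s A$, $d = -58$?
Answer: $- \frac{845}{3749} \approx -0.22539$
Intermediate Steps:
$q{\left(A,s \right)} = A s$
$u{\left(D,l \right)} = l - 58 D$ ($u{\left(D,l \right)} = - 58 D + l = l - 58 D$)
$\frac{-1954 + 2799}{-37 + u{\left(q{\left(-8,-8 \right)},0 \right)}} = \frac{-1954 + 2799}{-37 + \left(0 - 58 \left(\left(-8\right) \left(-8\right)\right)\right)} = \frac{845}{-37 + \left(0 - 3712\right)} = \frac{845}{-37 - 3712} = \frac{845}{-3749} = 845 \left(- \frac{1}{3749}\right) = - \frac{845}{3749}$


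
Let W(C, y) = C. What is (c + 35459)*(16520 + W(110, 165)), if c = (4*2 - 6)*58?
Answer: 591612250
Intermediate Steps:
c = 116 (c = (8 - 6)*58 = 2*58 = 116)
(c + 35459)*(16520 + W(110, 165)) = (116 + 35459)*(16520 + 110) = 35575*16630 = 591612250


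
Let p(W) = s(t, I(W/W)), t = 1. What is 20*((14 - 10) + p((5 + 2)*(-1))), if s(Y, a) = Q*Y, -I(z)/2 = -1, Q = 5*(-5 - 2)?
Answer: -620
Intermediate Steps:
Q = -35 (Q = 5*(-7) = -35)
I(z) = 2 (I(z) = -2*(-1) = 2)
s(Y, a) = -35*Y
p(W) = -35 (p(W) = -35*1 = -35)
20*((14 - 10) + p((5 + 2)*(-1))) = 20*((14 - 10) - 35) = 20*(4 - 35) = 20*(-31) = -620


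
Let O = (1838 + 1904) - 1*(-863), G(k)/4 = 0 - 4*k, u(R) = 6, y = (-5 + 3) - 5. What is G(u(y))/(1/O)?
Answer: -442080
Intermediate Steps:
y = -7 (y = -2 - 5 = -7)
G(k) = -16*k (G(k) = 4*(0 - 4*k) = 4*(-4*k) = -16*k)
O = 4605 (O = 3742 + 863 = 4605)
G(u(y))/(1/O) = (-16*6)/(1/4605) = -96/1/4605 = -96*4605 = -442080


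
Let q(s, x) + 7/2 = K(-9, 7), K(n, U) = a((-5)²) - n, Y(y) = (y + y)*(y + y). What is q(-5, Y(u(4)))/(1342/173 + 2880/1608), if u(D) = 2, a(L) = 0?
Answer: 127501/221348 ≈ 0.57602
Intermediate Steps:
Y(y) = 4*y² (Y(y) = (2*y)*(2*y) = 4*y²)
K(n, U) = -n (K(n, U) = 0 - n = -n)
q(s, x) = 11/2 (q(s, x) = -7/2 - 1*(-9) = -7/2 + 9 = 11/2)
q(-5, Y(u(4)))/(1342/173 + 2880/1608) = 11/(2*(1342/173 + 2880/1608)) = 11/(2*(1342*(1/173) + 2880*(1/1608))) = 11/(2*(1342/173 + 120/67)) = 11/(2*(110674/11591)) = (11/2)*(11591/110674) = 127501/221348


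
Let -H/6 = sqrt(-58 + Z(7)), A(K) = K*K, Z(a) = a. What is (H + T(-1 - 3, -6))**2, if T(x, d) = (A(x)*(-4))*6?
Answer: 145620 + 4608*I*sqrt(51) ≈ 1.4562e+5 + 32908.0*I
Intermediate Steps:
A(K) = K**2
H = -6*I*sqrt(51) (H = -6*sqrt(-58 + 7) = -6*I*sqrt(51) ≈ -42.849*I)
T(x, d) = -24*x**2 (T(x, d) = (x**2*(-4))*6 = -4*x**2*6 = -24*x**2)
(H + T(-1 - 3, -6))**2 = (-6*I*sqrt(51) - 24*(-1 - 3)**2)**2 = (-6*I*sqrt(51) - 24*(-4)**2)**2 = (-6*I*sqrt(51) - 24*16)**2 = (-6*I*sqrt(51) - 384)**2 = (-384 - 6*I*sqrt(51))**2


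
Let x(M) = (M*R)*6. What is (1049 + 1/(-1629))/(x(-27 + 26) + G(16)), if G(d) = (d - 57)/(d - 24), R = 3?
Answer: -13670560/167787 ≈ -81.476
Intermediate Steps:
G(d) = (-57 + d)/(-24 + d)
x(M) = 18*M (x(M) = (M*3)*6 = (3*M)*6 = 18*M)
(1049 + 1/(-1629))/(x(-27 + 26) + G(16)) = (1049 + 1/(-1629))/(18*(-27 + 26) + (-57 + 16)/(-24 + 16)) = (1049 - 1/1629)/(18*(-1) - 41/(-8)) = 1708820/(1629*(-18 - 1/8*(-41))) = 1708820/(1629*(-18 + 41/8)) = 1708820/(1629*(-103/8)) = (1708820/1629)*(-8/103) = -13670560/167787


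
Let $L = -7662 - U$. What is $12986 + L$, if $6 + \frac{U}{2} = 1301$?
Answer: $2734$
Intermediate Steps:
$U = 2590$ ($U = -12 + 2 \cdot 1301 = -12 + 2602 = 2590$)
$L = -10252$ ($L = -7662 - 2590 = -10252$)
$12986 + L = 12986 - 10252 = 2734$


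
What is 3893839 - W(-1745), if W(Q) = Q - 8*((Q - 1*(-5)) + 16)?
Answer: 3881792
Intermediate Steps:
W(Q) = -168 - 7*Q (W(Q) = Q - 8*((Q + 5) + 16) = Q - 8*((5 + Q) + 16) = Q - 8*(21 + Q) = Q - (168 + 8*Q) = Q + (-168 - 8*Q) = -168 - 7*Q)
3893839 - W(-1745) = 3893839 - (-168 - 7*(-1745)) = 3893839 - (-168 + 12215) = 3893839 - 1*12047 = 3893839 - 12047 = 3881792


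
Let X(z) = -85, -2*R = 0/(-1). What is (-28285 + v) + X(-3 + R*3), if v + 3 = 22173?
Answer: -6200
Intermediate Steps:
v = 22170 (v = -3 + 22173 = 22170)
R = 0 (R = -0/(-1) = -0*(-1) = -1/2*0 = 0)
(-28285 + v) + X(-3 + R*3) = (-28285 + 22170) - 85 = -6115 - 85 = -6200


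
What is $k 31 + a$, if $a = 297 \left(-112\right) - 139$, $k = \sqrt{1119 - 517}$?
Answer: $-33403 + 31 \sqrt{602} \approx -32642.0$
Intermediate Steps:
$k = \sqrt{602} \approx 24.536$
$a = -33403$ ($a = -33264 - 139 = -33403$)
$k 31 + a = \sqrt{602} \cdot 31 - 33403 = 31 \sqrt{602} - 33403 = -33403 + 31 \sqrt{602}$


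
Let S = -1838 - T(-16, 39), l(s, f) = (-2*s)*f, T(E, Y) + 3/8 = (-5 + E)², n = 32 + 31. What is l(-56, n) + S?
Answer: 38219/8 ≈ 4777.4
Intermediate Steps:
n = 63
T(E, Y) = -3/8 + (-5 + E)²
l(s, f) = -2*f*s
S = -18229/8 (S = -1838 - (-3/8 + (-5 - 16)²) = -1838 - (-3/8 + (-21)²) = -1838 - (-3/8 + 441) = -1838 - 1*3525/8 = -1838 - 3525/8 = -18229/8 ≈ -2278.6)
l(-56, n) + S = -2*63*(-56) - 18229/8 = 7056 - 18229/8 = 38219/8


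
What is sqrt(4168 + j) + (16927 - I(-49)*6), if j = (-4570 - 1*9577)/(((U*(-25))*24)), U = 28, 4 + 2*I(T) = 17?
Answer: 16888 + sqrt(60031326)/120 ≈ 16953.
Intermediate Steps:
I(T) = 13/2 (I(T) = -2 + (1/2)*17 = -2 + 17/2 = 13/2)
j = 2021/2400 (j = (-4570 - 1*9577)/(((28*(-25))*24)) = (-4570 - 9577)/((-700*24)) = -14147/(-16800) = -14147*(-1/16800) = 2021/2400 ≈ 0.84208)
sqrt(4168 + j) + (16927 - I(-49)*6) = sqrt(4168 + 2021/2400) + (16927 - 13*6/2) = sqrt(10005221/2400) + (16927 - 1*39) = sqrt(60031326)/120 + (16927 - 39) = sqrt(60031326)/120 + 16888 = 16888 + sqrt(60031326)/120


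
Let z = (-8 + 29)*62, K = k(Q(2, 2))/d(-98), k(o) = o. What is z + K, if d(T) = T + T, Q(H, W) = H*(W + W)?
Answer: 63796/49 ≈ 1302.0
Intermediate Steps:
Q(H, W) = 2*H*W (Q(H, W) = H*(2*W) = 2*H*W)
d(T) = 2*T
K = -2/49 (K = (2*2*2)/((2*(-98))) = 8/(-196) = 8*(-1/196) = -2/49 ≈ -0.040816)
z = 1302 (z = 21*62 = 1302)
z + K = 1302 - 2/49 = 63796/49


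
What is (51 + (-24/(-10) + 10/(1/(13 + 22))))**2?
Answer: 4068289/25 ≈ 1.6273e+5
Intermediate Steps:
(51 + (-24/(-10) + 10/(1/(13 + 22))))**2 = (51 + (-24*(-1/10) + 10/(1/35)))**2 = (51 + (12/5 + 10/(1/35)))**2 = (51 + (12/5 + 10*35))**2 = (51 + (12/5 + 350))**2 = (51 + 1762/5)**2 = (2017/5)**2 = 4068289/25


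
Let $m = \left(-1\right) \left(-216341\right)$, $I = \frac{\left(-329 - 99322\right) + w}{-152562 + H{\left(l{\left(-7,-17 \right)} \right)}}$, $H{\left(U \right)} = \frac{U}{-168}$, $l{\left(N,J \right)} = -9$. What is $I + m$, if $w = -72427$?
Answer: $\frac{19054765601}{88077} \approx 2.1634 \cdot 10^{5}$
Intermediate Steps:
$H{\left(U \right)} = - \frac{U}{168}$ ($H{\left(U \right)} = U \left(- \frac{1}{168}\right) = - \frac{U}{168}$)
$I = \frac{99344}{88077}$ ($I = \frac{\left(-329 - 99322\right) - 72427}{-152562 - - \frac{3}{56}} = \frac{-99651 - 72427}{-152562 + \frac{3}{56}} = - \frac{172078}{- \frac{8543469}{56}} = \left(-172078\right) \left(- \frac{56}{8543469}\right) = \frac{99344}{88077} \approx 1.1279$)
$m = 216341$
$I + m = \frac{99344}{88077} + 216341 = \frac{19054765601}{88077}$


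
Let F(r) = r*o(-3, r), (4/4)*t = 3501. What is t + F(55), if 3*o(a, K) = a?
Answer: 3446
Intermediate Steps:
t = 3501
o(a, K) = a/3
F(r) = -r (F(r) = r*((⅓)*(-3)) = r*(-1) = -r)
t + F(55) = 3501 - 1*55 = 3501 - 55 = 3446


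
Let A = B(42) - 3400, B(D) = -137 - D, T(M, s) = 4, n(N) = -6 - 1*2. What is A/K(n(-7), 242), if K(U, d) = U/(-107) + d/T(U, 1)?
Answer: -255302/4321 ≈ -59.084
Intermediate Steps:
n(N) = -8 (n(N) = -6 - 2 = -8)
K(U, d) = -U/107 + d/4 (K(U, d) = U/(-107) + d/4 = U*(-1/107) + d*(¼) = -U/107 + d/4)
A = -3579 (A = (-137 - 1*42) - 3400 = (-137 - 42) - 3400 = -179 - 3400 = -3579)
A/K(n(-7), 242) = -3579/(-1/107*(-8) + (¼)*242) = -3579/(8/107 + 121/2) = -3579/12963/214 = -3579*214/12963 = -255302/4321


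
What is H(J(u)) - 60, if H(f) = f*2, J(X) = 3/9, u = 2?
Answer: -178/3 ≈ -59.333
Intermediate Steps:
J(X) = 1/3 (J(X) = 3*(1/9) = 1/3)
H(f) = 2*f
H(J(u)) - 60 = 2*(1/3) - 60 = 2/3 - 60 = -178/3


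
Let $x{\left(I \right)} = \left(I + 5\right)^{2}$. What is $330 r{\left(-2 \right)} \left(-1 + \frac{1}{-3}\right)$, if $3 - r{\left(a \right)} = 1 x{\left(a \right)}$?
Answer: $2640$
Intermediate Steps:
$x{\left(I \right)} = \left(5 + I\right)^{2}$
$r{\left(a \right)} = 3 - \left(5 + a\right)^{2}$ ($r{\left(a \right)} = 3 - 1 \left(5 + a\right)^{2} = 3 - \left(5 + a\right)^{2}$)
$330 r{\left(-2 \right)} \left(-1 + \frac{1}{-3}\right) = 330 \left(3 - \left(5 - 2\right)^{2}\right) \left(-1 + \frac{1}{-3}\right) = 330 \left(3 - 3^{2}\right) \left(-1 - \frac{1}{3}\right) = 330 \left(3 - 9\right) \left(- \frac{4}{3}\right) = 330 \left(\left(-6\right) \left(- \frac{4}{3}\right)\right) = 330 \cdot 8 = 2640$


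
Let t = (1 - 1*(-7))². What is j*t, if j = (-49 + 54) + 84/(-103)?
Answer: 27584/103 ≈ 267.81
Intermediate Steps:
j = 431/103 (j = 5 + 84*(-1/103) = 5 - 84/103 = 431/103 ≈ 4.1845)
t = 64 (t = (1 + 7)² = 8² = 64)
j*t = (431/103)*64 = 27584/103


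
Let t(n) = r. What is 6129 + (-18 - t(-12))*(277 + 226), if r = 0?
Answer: -2925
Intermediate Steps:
t(n) = 0
6129 + (-18 - t(-12))*(277 + 226) = 6129 + (-18 - 1*0)*(277 + 226) = 6129 + (-18 + 0)*503 = 6129 - 18*503 = 6129 - 9054 = -2925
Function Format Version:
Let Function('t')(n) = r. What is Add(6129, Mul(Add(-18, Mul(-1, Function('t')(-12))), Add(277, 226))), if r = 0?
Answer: -2925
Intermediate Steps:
Function('t')(n) = 0
Add(6129, Mul(Add(-18, Mul(-1, Function('t')(-12))), Add(277, 226))) = Add(6129, Mul(Add(-18, Mul(-1, 0)), Add(277, 226))) = Add(6129, Mul(Add(-18, 0), 503)) = Add(6129, Mul(-18, 503)) = Add(6129, -9054) = -2925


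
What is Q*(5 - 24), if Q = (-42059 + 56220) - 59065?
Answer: 853176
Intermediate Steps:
Q = -44904 (Q = 14161 - 59065 = -44904)
Q*(5 - 24) = -44904*(5 - 24) = -44904*(-19) = 853176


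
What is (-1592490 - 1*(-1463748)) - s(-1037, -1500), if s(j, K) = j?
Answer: -127705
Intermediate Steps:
(-1592490 - 1*(-1463748)) - s(-1037, -1500) = (-1592490 - 1*(-1463748)) - 1*(-1037) = (-1592490 + 1463748) + 1037 = -128742 + 1037 = -127705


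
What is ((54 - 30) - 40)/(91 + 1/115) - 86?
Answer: -450958/5233 ≈ -86.176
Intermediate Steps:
((54 - 30) - 40)/(91 + 1/115) - 86 = (24 - 40)/(91 + 1/115) - 86 = -16/(10466/115) - 86 = (115/10466)*(-16) - 86 = -920/5233 - 86 = -450958/5233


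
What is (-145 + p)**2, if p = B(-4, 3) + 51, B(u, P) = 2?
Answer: 8464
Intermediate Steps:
p = 53 (p = 2 + 51 = 53)
(-145 + p)**2 = (-145 + 53)**2 = (-92)**2 = 8464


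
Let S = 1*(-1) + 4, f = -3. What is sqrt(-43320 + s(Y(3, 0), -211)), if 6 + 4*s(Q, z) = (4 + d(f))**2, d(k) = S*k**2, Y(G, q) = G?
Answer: 5*I*sqrt(6893)/2 ≈ 207.56*I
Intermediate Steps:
S = 3 (S = -1 + 4 = 3)
d(k) = 3*k**2
s(Q, z) = 955/4 (s(Q, z) = -3/2 + (4 + 3*(-3)**2)**2/4 = -3/2 + (4 + 3*9)**2/4 = -3/2 + (4 + 27)**2/4 = -3/2 + (1/4)*31**2 = -3/2 + (1/4)*961 = -3/2 + 961/4 = 955/4)
sqrt(-43320 + s(Y(3, 0), -211)) = sqrt(-43320 + 955/4) = sqrt(-172325/4) = 5*I*sqrt(6893)/2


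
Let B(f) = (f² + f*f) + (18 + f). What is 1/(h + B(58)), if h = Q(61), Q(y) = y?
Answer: 1/6865 ≈ 0.00014567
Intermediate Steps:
h = 61
B(f) = 18 + f + 2*f² (B(f) = (f² + f²) + (18 + f) = 2*f² + (18 + f) = 18 + f + 2*f²)
1/(h + B(58)) = 1/(61 + (18 + 58 + 2*58²)) = 1/(61 + (18 + 58 + 2*3364)) = 1/(61 + (18 + 58 + 6728)) = 1/(61 + 6804) = 1/6865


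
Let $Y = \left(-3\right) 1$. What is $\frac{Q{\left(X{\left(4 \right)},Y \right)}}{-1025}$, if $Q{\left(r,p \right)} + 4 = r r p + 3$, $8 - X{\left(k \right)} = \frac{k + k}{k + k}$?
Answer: $\frac{148}{1025} \approx 0.14439$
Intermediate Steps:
$Y = -3$
$X{\left(k \right)} = 7$ ($X{\left(k \right)} = 8 - \frac{k + k}{k + k} = 8 - \frac{2 k}{2 k} = 8 - 2 k \frac{1}{2 k} = 8 - 1 = 7$)
$Q{\left(r,p \right)} = -1 + p r^{2}$ ($Q{\left(r,p \right)} = -4 + \left(r r p + 3\right) = -4 + \left(r^{2} p + 3\right) = -4 + \left(p r^{2} + 3\right) = -4 + \left(3 + p r^{2}\right) = -1 + p r^{2}$)
$\frac{Q{\left(X{\left(4 \right)},Y \right)}}{-1025} = \frac{-1 - 3 \cdot 7^{2}}{-1025} = - \frac{-1 - 147}{1025} = \left(- \frac{1}{1025}\right) \left(-148\right) = \frac{148}{1025}$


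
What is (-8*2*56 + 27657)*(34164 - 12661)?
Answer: 575441783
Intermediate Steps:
(-8*2*56 + 27657)*(34164 - 12661) = (-16*56 + 27657)*21503 = (-896 + 27657)*21503 = 26761*21503 = 575441783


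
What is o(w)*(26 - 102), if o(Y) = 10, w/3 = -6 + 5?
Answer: -760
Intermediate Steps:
w = -3 (w = 3*(-6 + 5) = 3*(-1) = -3)
o(w)*(26 - 102) = 10*(26 - 102) = 10*(-76) = -760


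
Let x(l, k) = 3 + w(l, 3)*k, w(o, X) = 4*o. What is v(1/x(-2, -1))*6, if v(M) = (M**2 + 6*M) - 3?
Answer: -1776/121 ≈ -14.678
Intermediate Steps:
x(l, k) = 3 + 4*k*l (x(l, k) = 3 + (4*l)*k = 3 + 4*k*l)
v(M) = -3 + M**2 + 6*M
v(1/x(-2, -1))*6 = (-3 + (1/(3 + 4*(-1)*(-2)))**2 + 6*(1/(3 + 4*(-1)*(-2))))*6 = (-3 + (1/(3 + 8))**2 + 6*(1/(3 + 8)))*6 = (-3 + (1/11)**2 + 6*(1/11))*6 = (-3 + 1/121 + 6/11)*6 = -296/121*6 = -1776/121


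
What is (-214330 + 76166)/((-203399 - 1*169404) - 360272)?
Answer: 138164/733075 ≈ 0.18847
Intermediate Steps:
(-214330 + 76166)/((-203399 - 1*169404) - 360272) = -138164/((-203399 - 169404) - 360272) = -138164/(-372803 - 360272) = -138164/(-733075) = -138164*(-1/733075) = 138164/733075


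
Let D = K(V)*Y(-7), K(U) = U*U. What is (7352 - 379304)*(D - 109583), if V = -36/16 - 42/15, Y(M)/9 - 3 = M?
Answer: 1027527535692/25 ≈ 4.1101e+10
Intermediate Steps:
Y(M) = 27 + 9*M
V = -101/20 (V = -36*1/16 - 42*1/15 = -9/4 - 14/5 = -101/20 ≈ -5.0500)
K(U) = U²
D = -91809/100 (D = (-101/20)²*(27 + 9*(-7)) = 10201*(27 - 63)/400 = (10201/400)*(-36) = -91809/100 ≈ -918.09)
(7352 - 379304)*(D - 109583) = (7352 - 379304)*(-91809/100 - 109583) = -371952*(-11050109/100) = 1027527535692/25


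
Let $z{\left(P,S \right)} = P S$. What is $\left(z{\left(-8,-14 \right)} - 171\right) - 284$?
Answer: $-343$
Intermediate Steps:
$\left(z{\left(-8,-14 \right)} - 171\right) - 284 = \left(\left(-8\right) \left(-14\right) - 171\right) - 284 = \left(112 - 171\right) - 284 = -59 - 284 = -343$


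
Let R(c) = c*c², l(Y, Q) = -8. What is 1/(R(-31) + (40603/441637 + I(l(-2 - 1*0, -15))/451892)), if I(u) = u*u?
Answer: -7127579543/212337065864240 ≈ -3.3567e-5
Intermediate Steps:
I(u) = u²
R(c) = c³
1/(R(-31) + (40603/441637 + I(l(-2 - 1*0, -15))/451892)) = 1/((-31)³ + (40603/441637 + (-8)²/451892)) = 1/(-29791 + (40603*(1/441637) + 64*(1/451892))) = 1/(-29791 + (40603/441637 + 16/112973)) = 1/(-29791 + 656301273/7127579543) = 1/(-212337065864240/7127579543) = -7127579543/212337065864240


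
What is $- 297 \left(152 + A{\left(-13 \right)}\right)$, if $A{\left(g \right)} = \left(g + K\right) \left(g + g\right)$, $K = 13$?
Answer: $-45144$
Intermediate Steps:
$A{\left(g \right)} = 2 g \left(13 + g\right)$ ($A{\left(g \right)} = \left(g + 13\right) \left(g + g\right) = \left(13 + g\right) 2 g = 2 g \left(13 + g\right)$)
$- 297 \left(152 + A{\left(-13 \right)}\right) = - 297 \left(152 + 2 \left(-13\right) \left(13 - 13\right)\right) = - 297 \left(152 + 2 \left(-13\right) 0\right) = - 297 \left(152 + 0\right) = \left(-297\right) 152 = -45144$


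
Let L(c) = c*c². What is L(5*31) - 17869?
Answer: 3706006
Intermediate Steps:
L(c) = c³
L(5*31) - 17869 = (5*31)³ - 17869 = 155³ - 17869 = 3723875 - 17869 = 3706006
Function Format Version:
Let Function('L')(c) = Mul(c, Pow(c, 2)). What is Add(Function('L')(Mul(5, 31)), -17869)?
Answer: 3706006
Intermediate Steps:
Function('L')(c) = Pow(c, 3)
Add(Function('L')(Mul(5, 31)), -17869) = Add(Pow(Mul(5, 31), 3), -17869) = Add(Pow(155, 3), -17869) = Add(3723875, -17869) = 3706006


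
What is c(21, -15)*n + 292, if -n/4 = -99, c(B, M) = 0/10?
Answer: 292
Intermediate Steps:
c(B, M) = 0 (c(B, M) = 0*(1/10) = 0)
n = 396 (n = -4*(-99) = 396)
c(21, -15)*n + 292 = 0*396 + 292 = 0 + 292 = 292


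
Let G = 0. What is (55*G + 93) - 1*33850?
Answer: -33757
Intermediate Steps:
(55*G + 93) - 1*33850 = (55*0 + 93) - 1*33850 = (0 + 93) - 33850 = 93 - 33850 = -33757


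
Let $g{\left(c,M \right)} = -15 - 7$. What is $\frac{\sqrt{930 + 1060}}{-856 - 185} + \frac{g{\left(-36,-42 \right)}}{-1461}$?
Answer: $\frac{22}{1461} - \frac{\sqrt{1990}}{1041} \approx -0.027794$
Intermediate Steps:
$g{\left(c,M \right)} = -22$ ($g{\left(c,M \right)} = -15 - 7 = -22$)
$\frac{\sqrt{930 + 1060}}{-856 - 185} + \frac{g{\left(-36,-42 \right)}}{-1461} = \frac{\sqrt{930 + 1060}}{-856 - 185} - \frac{22}{-1461} = \frac{\sqrt{1990}}{-1041} - - \frac{22}{1461} = \sqrt{1990} \left(- \frac{1}{1041}\right) + \frac{22}{1461} = - \frac{\sqrt{1990}}{1041} + \frac{22}{1461} = \frac{22}{1461} - \frac{\sqrt{1990}}{1041}$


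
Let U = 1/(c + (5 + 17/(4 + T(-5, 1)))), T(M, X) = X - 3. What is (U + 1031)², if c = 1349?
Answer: 7893161013529/7425625 ≈ 1.0630e+6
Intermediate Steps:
T(M, X) = -3 + X
U = 2/2725 (U = 1/(1349 + (5 + 17/(4 + (-3 + 1)))) = 1/(1349 + (5 + 17/(4 - 2))) = 1/(1349 + (5 + 17/2)) = 1/(1349 + 27/2) = 1/(2725/2) = 2/2725 ≈ 0.00073394)
(U + 1031)² = (2/2725 + 1031)² = (2809477/2725)² = 7893161013529/7425625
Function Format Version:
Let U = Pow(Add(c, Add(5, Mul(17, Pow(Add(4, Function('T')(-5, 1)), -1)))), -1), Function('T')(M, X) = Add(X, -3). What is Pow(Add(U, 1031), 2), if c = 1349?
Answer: Rational(7893161013529, 7425625) ≈ 1.0630e+6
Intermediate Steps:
Function('T')(M, X) = Add(-3, X)
U = Rational(2, 2725) (U = Pow(Add(1349, Add(5, Mul(17, Pow(Add(4, Add(-3, 1)), -1)))), -1) = Pow(Add(1349, Add(5, Mul(17, Pow(Add(4, -2), -1)))), -1) = Pow(Add(1349, Add(5, Mul(17, Pow(2, -1)))), -1) = Pow(Add(1349, Add(5, Mul(17, Rational(1, 2)))), -1) = Pow(Add(1349, Add(5, Rational(17, 2))), -1) = Pow(Add(1349, Rational(27, 2)), -1) = Pow(Rational(2725, 2), -1) = Rational(2, 2725) ≈ 0.00073394)
Pow(Add(U, 1031), 2) = Pow(Add(Rational(2, 2725), 1031), 2) = Pow(Rational(2809477, 2725), 2) = Rational(7893161013529, 7425625)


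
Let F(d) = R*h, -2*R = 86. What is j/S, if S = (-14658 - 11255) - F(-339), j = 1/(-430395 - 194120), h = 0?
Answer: 1/16183057195 ≈ 6.1793e-11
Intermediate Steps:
R = -43 (R = -1/2*86 = -43)
F(d) = 0 (F(d) = -43*0 = 0)
j = -1/624515 (j = 1/(-624515) = -1/624515 ≈ -1.6012e-6)
S = -25913 (S = (-14658 - 11255) - 1*0 = -25913 + 0 = -25913)
j/S = -1/624515/(-25913) = -1/624515*(-1/25913) = 1/16183057195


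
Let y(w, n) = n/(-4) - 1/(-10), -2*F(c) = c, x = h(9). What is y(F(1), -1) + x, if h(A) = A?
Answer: 187/20 ≈ 9.3500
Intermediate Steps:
x = 9
F(c) = -c/2
y(w, n) = ⅒ - n/4 (y(w, n) = n*(-¼) - 1*(-⅒) = -n/4 + ⅒ = ⅒ - n/4)
y(F(1), -1) + x = (⅒ - ¼*(-1)) + 9 = (⅒ + ¼) + 9 = 7/20 + 9 = 187/20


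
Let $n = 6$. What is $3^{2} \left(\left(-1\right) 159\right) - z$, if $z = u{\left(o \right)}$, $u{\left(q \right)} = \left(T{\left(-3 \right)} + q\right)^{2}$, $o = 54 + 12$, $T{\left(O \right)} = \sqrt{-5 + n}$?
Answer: $-5920$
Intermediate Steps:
$T{\left(O \right)} = 1$ ($T{\left(O \right)} = \sqrt{-5 + 6} = \sqrt{1} = 1$)
$o = 66$
$u{\left(q \right)} = \left(1 + q\right)^{2}$
$z = 4489$ ($z = \left(1 + 66\right)^{2} = 67^{2} = 4489$)
$3^{2} \left(\left(-1\right) 159\right) - z = 3^{2} \left(\left(-1\right) 159\right) - 4489 = 9 \left(-159\right) - 4489 = -1431 - 4489 = -5920$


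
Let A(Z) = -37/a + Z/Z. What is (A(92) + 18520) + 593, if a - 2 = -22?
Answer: 382317/20 ≈ 19116.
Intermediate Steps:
a = -20 (a = 2 - 22 = -20)
A(Z) = 57/20 (A(Z) = -37/(-20) + Z/Z = -37*(-1/20) + 1 = 37/20 + 1 = 57/20)
(A(92) + 18520) + 593 = (57/20 + 18520) + 593 = 370457/20 + 593 = 382317/20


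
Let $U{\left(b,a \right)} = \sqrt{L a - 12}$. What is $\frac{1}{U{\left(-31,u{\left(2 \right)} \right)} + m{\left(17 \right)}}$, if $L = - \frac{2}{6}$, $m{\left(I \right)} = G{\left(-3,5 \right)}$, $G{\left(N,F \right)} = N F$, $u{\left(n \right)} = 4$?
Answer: $- \frac{9}{143} - \frac{2 i \sqrt{30}}{715} \approx -0.062937 - 0.015321 i$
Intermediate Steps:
$G{\left(N,F \right)} = F N$
$m{\left(I \right)} = -15$ ($m{\left(I \right)} = 5 \left(-3\right) = -15$)
$L = - \frac{1}{3}$ ($L = \left(-2\right) \frac{1}{6} = - \frac{1}{3} \approx -0.33333$)
$U{\left(b,a \right)} = \sqrt{-12 - \frac{a}{3}}$ ($U{\left(b,a \right)} = \sqrt{- \frac{a}{3} - 12} = \sqrt{-12 - \frac{a}{3}}$)
$\frac{1}{U{\left(-31,u{\left(2 \right)} \right)} + m{\left(17 \right)}} = \frac{1}{\frac{\sqrt{-108 - 12}}{3} - 15} = \frac{1}{\frac{\sqrt{-120}}{3} - 15} = \frac{1}{\frac{2 i \sqrt{30}}{3} - 15} = \frac{1}{-15 + \frac{2 i \sqrt{30}}{3}}$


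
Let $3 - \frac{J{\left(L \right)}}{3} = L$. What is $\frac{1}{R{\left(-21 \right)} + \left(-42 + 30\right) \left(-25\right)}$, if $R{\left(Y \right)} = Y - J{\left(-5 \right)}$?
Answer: $\frac{1}{255} \approx 0.0039216$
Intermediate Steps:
$J{\left(L \right)} = 9 - 3 L$
$R{\left(Y \right)} = -24 + Y$ ($R{\left(Y \right)} = Y - \left(9 - -15\right) = Y - \left(9 + 15\right) = Y - 24 = -24 + Y$)
$\frac{1}{R{\left(-21 \right)} + \left(-42 + 30\right) \left(-25\right)} = \frac{1}{\left(-24 - 21\right) + \left(-42 + 30\right) \left(-25\right)} = \frac{1}{-45 - -300} = \frac{1}{-45 + 300} = \frac{1}{255}$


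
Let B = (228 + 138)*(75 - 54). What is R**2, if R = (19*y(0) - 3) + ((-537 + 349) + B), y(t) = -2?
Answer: 55606849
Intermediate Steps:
B = 7686 (B = 366*21 = 7686)
R = 7457 (R = (19*(-2) - 3) + ((-537 + 349) + 7686) = (-38 - 3) + (-188 + 7686) = -41 + 7498 = 7457)
R**2 = 7457**2 = 55606849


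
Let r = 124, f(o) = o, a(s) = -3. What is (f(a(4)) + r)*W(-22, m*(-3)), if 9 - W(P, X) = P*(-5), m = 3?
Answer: -12221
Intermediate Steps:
W(P, X) = 9 + 5*P (W(P, X) = 9 - P*(-5) = 9 - (-5)*P = 9 + 5*P)
(f(a(4)) + r)*W(-22, m*(-3)) = (-3 + 124)*(9 + 5*(-22)) = 121*(9 - 110) = 121*(-101) = -12221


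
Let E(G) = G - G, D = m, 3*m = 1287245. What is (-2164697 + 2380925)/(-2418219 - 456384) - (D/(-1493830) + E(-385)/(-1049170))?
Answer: 182086314601/858833639898 ≈ 0.21202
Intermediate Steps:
m = 1287245/3 (m = (⅓)*1287245 = 1287245/3 ≈ 4.2908e+5)
D = 1287245/3 ≈ 4.2908e+5
E(G) = 0
(-2164697 + 2380925)/(-2418219 - 456384) - (D/(-1493830) + E(-385)/(-1049170)) = (-2164697 + 2380925)/(-2418219 - 456384) - ((1287245/3)/(-1493830) + 0/(-1049170)) = 216228/(-2874603) - ((1287245/3)*(-1/1493830) + 0*(-1/1049170)) = 216228*(-1/2874603) - (-257449/896298 + 0) = -72076/958201 - 1*(-257449/896298) = -72076/958201 + 257449/896298 = 182086314601/858833639898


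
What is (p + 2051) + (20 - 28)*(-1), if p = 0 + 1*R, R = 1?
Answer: 2060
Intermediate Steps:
p = 1 (p = 0 + 1*1 = 0 + 1 = 1)
(p + 2051) + (20 - 28)*(-1) = (1 + 2051) + (20 - 28)*(-1) = 2052 - 8*(-1) = 2052 + 8 = 2060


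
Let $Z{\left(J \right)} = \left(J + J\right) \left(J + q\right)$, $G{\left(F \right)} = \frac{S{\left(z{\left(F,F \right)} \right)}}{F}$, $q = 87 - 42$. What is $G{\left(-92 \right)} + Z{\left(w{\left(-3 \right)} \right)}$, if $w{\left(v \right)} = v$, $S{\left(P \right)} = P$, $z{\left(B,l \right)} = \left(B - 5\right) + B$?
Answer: $- \frac{22995}{92} \approx -249.95$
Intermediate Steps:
$z{\left(B,l \right)} = -5 + 2 B$ ($z{\left(B,l \right)} = \left(-5 + B\right) + B = -5 + 2 B$)
$q = 45$
$G{\left(F \right)} = \frac{-5 + 2 F}{F}$
$Z{\left(J \right)} = 2 J \left(45 + J\right)$ ($Z{\left(J \right)} = \left(J + J\right) \left(J + 45\right) = 2 J \left(45 + J\right)$)
$G{\left(-92 \right)} + Z{\left(w{\left(-3 \right)} \right)} = \left(2 - \frac{5}{-92}\right) + 2 \left(-3\right) \left(45 - 3\right) = \left(2 - - \frac{5}{92}\right) + 2 \left(-3\right) 42 = \left(2 + \frac{5}{92}\right) - 252 = \frac{189}{92} - 252 = - \frac{22995}{92}$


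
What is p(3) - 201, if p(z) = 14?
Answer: -187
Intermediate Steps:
p(3) - 201 = 14 - 201 = -187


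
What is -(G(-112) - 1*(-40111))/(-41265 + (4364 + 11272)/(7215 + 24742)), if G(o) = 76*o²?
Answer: 31747841435/1318689969 ≈ 24.075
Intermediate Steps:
-(G(-112) - 1*(-40111))/(-41265 + (4364 + 11272)/(7215 + 24742)) = -(76*(-112)² - 1*(-40111))/(-41265 + (4364 + 11272)/(7215 + 24742)) = -(76*12544 + 40111)/(-41265 + 15636/31957) = -(953344 + 40111)/(-41265 + 15636*(1/31957)) = -993455/(-41265 + 15636/31957) = -993455/(-1318689969/31957) = -993455*(-31957)/1318689969 = -1*(-31747841435/1318689969) = 31747841435/1318689969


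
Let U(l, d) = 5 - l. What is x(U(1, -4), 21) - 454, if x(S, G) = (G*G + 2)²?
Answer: 195795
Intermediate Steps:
x(S, G) = (2 + G²)² (x(S, G) = (G² + 2)² = (2 + G²)²)
x(U(1, -4), 21) - 454 = (2 + 21²)² - 454 = (2 + 441)² - 454 = 443² - 454 = 196249 - 454 = 195795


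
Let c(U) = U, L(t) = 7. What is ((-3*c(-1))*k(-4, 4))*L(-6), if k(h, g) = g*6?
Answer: 504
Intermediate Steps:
k(h, g) = 6*g
((-3*c(-1))*k(-4, 4))*L(-6) = ((-3*(-1))*(6*4))*7 = (3*24)*7 = 72*7 = 504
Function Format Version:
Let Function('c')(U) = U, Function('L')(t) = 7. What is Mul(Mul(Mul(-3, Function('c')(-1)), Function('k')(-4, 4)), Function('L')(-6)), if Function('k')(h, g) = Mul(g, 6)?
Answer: 504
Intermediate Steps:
Function('k')(h, g) = Mul(6, g)
Mul(Mul(Mul(-3, Function('c')(-1)), Function('k')(-4, 4)), Function('L')(-6)) = Mul(Mul(Mul(-3, -1), Mul(6, 4)), 7) = Mul(Mul(3, 24), 7) = Mul(72, 7) = 504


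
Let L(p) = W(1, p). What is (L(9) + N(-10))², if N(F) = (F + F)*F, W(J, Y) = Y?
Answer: 43681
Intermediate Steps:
N(F) = 2*F² (N(F) = (2*F)*F = 2*F²)
L(p) = p
(L(9) + N(-10))² = (9 + 2*(-10)²)² = (9 + 2*100)² = (9 + 200)² = 209² = 43681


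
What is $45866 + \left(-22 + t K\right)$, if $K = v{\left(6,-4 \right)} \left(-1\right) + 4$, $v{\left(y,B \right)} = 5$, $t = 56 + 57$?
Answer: $45731$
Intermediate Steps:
$t = 113$
$K = -1$ ($K = 5 \left(-1\right) + 4 = -5 + 4 = -1$)
$45866 + \left(-22 + t K\right) = 45866 + \left(-22 + 113 \left(-1\right)\right) = 45866 - 135 = 45731$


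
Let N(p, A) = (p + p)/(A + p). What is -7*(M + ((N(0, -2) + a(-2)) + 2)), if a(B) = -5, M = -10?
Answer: 91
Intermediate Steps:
N(p, A) = 2*p/(A + p) (N(p, A) = (2*p)/(A + p) = 2*p/(A + p))
-7*(M + ((N(0, -2) + a(-2)) + 2)) = -7*(-10 + ((2*0/(-2 + 0) - 5) + 2)) = -7*(-10 + ((2*0/(-2) - 5) + 2)) = -7*(-10 + ((2*0*(-1/2) - 5) + 2)) = -7*(-10 + ((0 - 5) + 2)) = -7*(-10 + (-5 + 2)) = -7*(-10 - 3) = -7*(-13) = 91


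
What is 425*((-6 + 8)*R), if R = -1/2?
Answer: -425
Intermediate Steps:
R = -1/2 (R = -1*1/2 = -1/2 ≈ -0.50000)
425*((-6 + 8)*R) = 425*((-6 + 8)*(-1/2)) = 425*(2*(-1/2)) = 425*(-1) = -425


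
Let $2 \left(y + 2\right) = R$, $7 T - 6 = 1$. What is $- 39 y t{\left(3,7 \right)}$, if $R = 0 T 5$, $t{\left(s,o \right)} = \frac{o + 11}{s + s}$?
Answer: $234$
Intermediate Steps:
$T = 1$ ($T = \frac{6}{7} + \frac{1}{7} \cdot 1 = \frac{6}{7} + \frac{1}{7} = 1$)
$t{\left(s,o \right)} = \frac{11 + o}{2 s}$
$R = 0$ ($R = 0 \cdot 1 \cdot 5 = 0 \cdot 5 = 0$)
$y = -2$ ($y = -2 + \frac{1}{2} \cdot 0 = -2 + 0 = -2$)
$- 39 y t{\left(3,7 \right)} = \left(-39\right) \left(-2\right) \frac{11 + 7}{2 \cdot 3} = 78 \cdot \frac{1}{2} \cdot \frac{1}{3} \cdot 18 = 78 \cdot 3 = 234$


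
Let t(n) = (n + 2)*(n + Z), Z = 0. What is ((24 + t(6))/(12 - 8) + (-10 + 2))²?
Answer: 100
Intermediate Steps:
t(n) = n*(2 + n) (t(n) = (n + 2)*(n + 0) = (2 + n)*n = n*(2 + n))
((24 + t(6))/(12 - 8) + (-10 + 2))² = ((24 + 6*(2 + 6))/(12 - 8) + (-10 + 2))² = ((24 + 6*8)/4 - 8)² = ((24 + 48)*(¼) - 8)² = (72*(¼) - 8)² = (18 - 8)² = 10² = 100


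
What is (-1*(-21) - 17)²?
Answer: 16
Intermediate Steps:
(-1*(-21) - 17)² = (21 - 17)² = 4² = 16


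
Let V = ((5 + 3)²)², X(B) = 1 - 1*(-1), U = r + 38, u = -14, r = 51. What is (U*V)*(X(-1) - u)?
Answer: 5832704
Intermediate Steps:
U = 89 (U = 51 + 38 = 89)
X(B) = 2 (X(B) = 1 + 1 = 2)
V = 4096 (V = (8²)² = 64² = 4096)
(U*V)*(X(-1) - u) = (89*4096)*(2 - 1*(-14)) = 364544*(2 + 14) = 364544*16 = 5832704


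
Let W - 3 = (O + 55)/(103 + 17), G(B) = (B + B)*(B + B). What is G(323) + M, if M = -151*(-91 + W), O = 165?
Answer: 2581963/6 ≈ 4.3033e+5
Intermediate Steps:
G(B) = 4*B² (G(B) = (2*B)*(2*B) = 4*B²)
W = 29/6 (W = 3 + (165 + 55)/(103 + 17) = 3 + 220/120 = 3 + 220*(1/120) = 3 + 11/6 = 29/6 ≈ 4.8333)
M = 78067/6 (M = -151*(-91 + 29/6) = -151*(-517/6) = 78067/6 ≈ 13011.)
G(323) + M = 4*323² + 78067/6 = 4*104329 + 78067/6 = 417316 + 78067/6 = 2581963/6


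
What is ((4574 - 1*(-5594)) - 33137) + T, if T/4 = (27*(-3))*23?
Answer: -30421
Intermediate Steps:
T = -7452 (T = 4*((27*(-3))*23) = 4*(-81*23) = 4*(-1863) = -7452)
((4574 - 1*(-5594)) - 33137) + T = ((4574 - 1*(-5594)) - 33137) - 7452 = ((4574 + 5594) - 33137) - 7452 = (10168 - 33137) - 7452 = -22969 - 7452 = -30421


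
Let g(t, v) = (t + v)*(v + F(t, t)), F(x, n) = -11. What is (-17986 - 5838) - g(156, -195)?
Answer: -31858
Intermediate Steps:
g(t, v) = (-11 + v)*(t + v) (g(t, v) = (t + v)*(v - 11) = (t + v)*(-11 + v) = (-11 + v)*(t + v))
(-17986 - 5838) - g(156, -195) = (-17986 - 5838) - ((-195)² - 11*156 - 11*(-195) + 156*(-195)) = -23824 - (38025 - 1716 + 2145 - 30420) = -23824 - 1*8034 = -23824 - 8034 = -31858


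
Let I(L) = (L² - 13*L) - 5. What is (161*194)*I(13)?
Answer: -156170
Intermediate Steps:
I(L) = -5 + L² - 13*L
(161*194)*I(13) = (161*194)*(-5 + 13² - 13*13) = 31234*(-5 + 169 - 169) = 31234*(-5) = -156170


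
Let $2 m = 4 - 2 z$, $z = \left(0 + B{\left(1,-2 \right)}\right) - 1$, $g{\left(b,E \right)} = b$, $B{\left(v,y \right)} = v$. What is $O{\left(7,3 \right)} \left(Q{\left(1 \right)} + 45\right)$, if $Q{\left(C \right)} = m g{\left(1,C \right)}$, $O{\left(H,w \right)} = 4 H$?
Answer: $1316$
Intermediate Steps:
$z = 0$ ($z = \left(0 + 1\right) - 1 = 1 - 1 = 0$)
$m = 2$ ($m = \frac{4 - 0}{2} = \frac{4 + 0}{2} = \frac{1}{2} \cdot 4 = 2$)
$Q{\left(C \right)} = 2$ ($Q{\left(C \right)} = 2 \cdot 1 = 2$)
$O{\left(7,3 \right)} \left(Q{\left(1 \right)} + 45\right) = 4 \cdot 7 \left(2 + 45\right) = 28 \cdot 47 = 1316$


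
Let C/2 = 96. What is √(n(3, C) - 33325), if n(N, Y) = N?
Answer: I*√33322 ≈ 182.54*I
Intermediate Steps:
C = 192 (C = 2*96 = 192)
√(n(3, C) - 33325) = √(3 - 33325) = √(-33322) = I*√33322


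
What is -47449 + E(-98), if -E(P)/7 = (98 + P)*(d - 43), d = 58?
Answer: -47449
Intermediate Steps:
E(P) = -10290 - 105*P (E(P) = -7*(98 + P)*(58 - 43) = -7*(98 + P)*15 = -7*(1470 + 15*P) = -10290 - 105*P)
-47449 + E(-98) = -47449 + (-10290 - 105*(-98)) = -47449 + (-10290 + 10290) = -47449 + 0 = -47449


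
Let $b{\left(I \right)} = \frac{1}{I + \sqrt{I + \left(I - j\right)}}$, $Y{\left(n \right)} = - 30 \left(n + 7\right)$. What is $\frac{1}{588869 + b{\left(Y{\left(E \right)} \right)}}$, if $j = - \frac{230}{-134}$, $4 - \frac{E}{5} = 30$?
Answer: $\frac{536921541591725}{316176451421163591962} + \frac{\sqrt{33121115}}{316176451421163591962} \approx 1.6982 \cdot 10^{-6}$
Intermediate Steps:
$E = -130$ ($E = 20 - 150 = -130$)
$Y{\left(n \right)} = -210 - 30 n$ ($Y{\left(n \right)} = - 30 \left(7 + n\right) = -210 - 30 n$)
$j = \frac{115}{67}$ ($j = \left(-230\right) \left(- \frac{1}{134}\right) = \frac{115}{67} \approx 1.7164$)
$b{\left(I \right)} = \frac{1}{I + \sqrt{- \frac{115}{67} + 2 I}}$ ($b{\left(I \right)} = \frac{1}{I + \sqrt{I + \left(I - \frac{115}{67}\right)}} = \frac{1}{I + \sqrt{I + \left(- \frac{115}{67} + I\right)}} = \frac{1}{I + \sqrt{- \frac{115}{67} + 2 I}}$)
$\frac{1}{588869 + b{\left(Y{\left(E \right)} \right)}} = \frac{1}{588869 + \frac{67}{67 \left(-210 - -3900\right) + \sqrt{67} \sqrt{-115 + 134 \left(-210 - -3900\right)}}} = \frac{1}{588869 + \frac{67}{67 \left(-210 + 3900\right) + \sqrt{67} \sqrt{-115 + 134 \left(-210 + 3900\right)}}} = \frac{1}{588869 + \frac{67}{67 \cdot 3690 + \sqrt{67} \sqrt{-115 + 134 \cdot 3690}}} = \frac{1}{588869 + \frac{67}{247230 + \sqrt{67} \sqrt{-115 + 494460}}} = \frac{1}{588869 + \frac{67}{247230 + \sqrt{67} \sqrt{494345}}} = \frac{1}{588869 + \frac{67}{247230 + \sqrt{33121115}}}$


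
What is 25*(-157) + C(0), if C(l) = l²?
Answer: -3925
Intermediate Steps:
25*(-157) + C(0) = 25*(-157) + 0² = -3925 + 0 = -3925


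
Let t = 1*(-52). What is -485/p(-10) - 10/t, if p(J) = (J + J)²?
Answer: -1061/1040 ≈ -1.0202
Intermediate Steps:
p(J) = 4*J² (p(J) = (2*J)² = 4*J²)
t = -52
-485/p(-10) - 10/t = -485/(4*(-10)²) - 10/(-52) = -485/(4*100) - 10*(-1/52) = -485/400 + 5/26 = -485*1/400 + 5/26 = -97/80 + 5/26 = -1061/1040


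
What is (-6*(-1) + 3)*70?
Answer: 630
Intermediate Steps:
(-6*(-1) + 3)*70 = (6 + 3)*70 = 9*70 = 630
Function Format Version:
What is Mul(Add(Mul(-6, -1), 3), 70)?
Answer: 630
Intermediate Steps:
Mul(Add(Mul(-6, -1), 3), 70) = Mul(Add(6, 3), 70) = Mul(9, 70) = 630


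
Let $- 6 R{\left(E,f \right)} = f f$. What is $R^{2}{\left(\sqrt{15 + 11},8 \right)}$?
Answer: $\frac{1024}{9} \approx 113.78$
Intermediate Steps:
$R{\left(E,f \right)} = - \frac{f^{2}}{6}$ ($R{\left(E,f \right)} = - \frac{f f}{6} = - \frac{f^{2}}{6}$)
$R^{2}{\left(\sqrt{15 + 11},8 \right)} = \left(- \frac{8^{2}}{6}\right)^{2} = \left(\left(- \frac{1}{6}\right) 64\right)^{2} = \left(- \frac{32}{3}\right)^{2} = \frac{1024}{9}$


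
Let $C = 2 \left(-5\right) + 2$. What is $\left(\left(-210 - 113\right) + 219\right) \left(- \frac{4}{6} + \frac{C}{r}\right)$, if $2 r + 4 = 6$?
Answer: $\frac{2704}{3} \approx 901.33$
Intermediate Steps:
$r = 1$ ($r = -2 + \frac{1}{2} \cdot 6 = -2 + 3 = 1$)
$C = -8$ ($C = -10 + 2 = -8$)
$\left(\left(-210 - 113\right) + 219\right) \left(- \frac{4}{6} + \frac{C}{r}\right) = \left(\left(-210 - 113\right) + 219\right) \left(- \frac{4}{6} - \frac{8}{1}\right) = \left(-323 + 219\right) \left(\left(-4\right) \frac{1}{6} - 8\right) = - 104 \left(- \frac{2}{3} - 8\right) = \left(-104\right) \left(- \frac{26}{3}\right) = \frac{2704}{3}$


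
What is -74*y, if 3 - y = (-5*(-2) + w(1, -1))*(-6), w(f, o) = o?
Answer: -4218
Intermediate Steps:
y = 57 (y = 3 - (-5*(-2) - 1)*(-6) = 3 - (10 - 1)*(-6) = 3 - 9*(-6) = 3 - 1*(-54) = 3 + 54 = 57)
-74*y = -74*57 = -4218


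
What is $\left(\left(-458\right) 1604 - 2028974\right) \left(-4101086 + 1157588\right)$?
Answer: $8134668733788$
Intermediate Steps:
$\left(\left(-458\right) 1604 - 2028974\right) \left(-4101086 + 1157588\right) = \left(-734632 - 2028974\right) \left(-2943498\right) = \left(-2763606\right) \left(-2943498\right) = 8134668733788$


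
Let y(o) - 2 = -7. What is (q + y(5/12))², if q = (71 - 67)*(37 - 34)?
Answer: 49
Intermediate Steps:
y(o) = -5 (y(o) = 2 - 7 = -5)
q = 12 (q = 4*3 = 12)
(q + y(5/12))² = (12 - 5)² = 7² = 49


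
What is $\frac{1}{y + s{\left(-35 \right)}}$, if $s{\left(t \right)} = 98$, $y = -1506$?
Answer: $- \frac{1}{1408} \approx -0.00071023$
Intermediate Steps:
$\frac{1}{y + s{\left(-35 \right)}} = \frac{1}{-1506 + 98} = \frac{1}{-1408} = - \frac{1}{1408}$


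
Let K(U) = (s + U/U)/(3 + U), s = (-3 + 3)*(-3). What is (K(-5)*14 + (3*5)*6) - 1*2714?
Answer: -2631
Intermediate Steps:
s = 0 (s = 0*(-3) = 0)
K(U) = 1/(3 + U) (K(U) = (0 + U/U)/(3 + U) = (0 + 1)/(3 + U) = 1/(3 + U))
(K(-5)*14 + (3*5)*6) - 1*2714 = (14/(3 - 5) + (3*5)*6) - 1*2714 = (14/(-2) + 15*6) - 2714 = (-½*14 + 90) - 2714 = (-7 + 90) - 2714 = 83 - 2714 = -2631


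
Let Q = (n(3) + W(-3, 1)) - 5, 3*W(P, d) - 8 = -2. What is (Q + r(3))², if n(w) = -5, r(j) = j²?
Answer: 1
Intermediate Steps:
W(P, d) = 2 (W(P, d) = 8/3 + (⅓)*(-2) = 8/3 - ⅔ = 2)
Q = -8 (Q = (-5 + 2) - 5 = -3 - 5 = -8)
(Q + r(3))² = (-8 + 3²)² = (-8 + 9)² = 1² = 1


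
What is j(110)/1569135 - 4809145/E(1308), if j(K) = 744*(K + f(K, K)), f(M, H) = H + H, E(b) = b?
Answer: -503058439961/136828572 ≈ -3676.6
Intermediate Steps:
f(M, H) = 2*H
j(K) = 2232*K (j(K) = 744*(K + 2*K) = 744*(3*K) = 2232*K)
j(110)/1569135 - 4809145/E(1308) = (2232*110)/1569135 - 4809145/1308 = 245520*(1/1569135) - 4809145*1/1308 = 16368/104609 - 4809145/1308 = -503058439961/136828572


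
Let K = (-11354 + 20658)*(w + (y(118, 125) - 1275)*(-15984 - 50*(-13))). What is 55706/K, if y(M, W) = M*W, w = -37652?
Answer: -27853/961397680904 ≈ -2.8971e-8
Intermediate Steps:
K = -1922795361808 (K = (-11354 + 20658)*(-37652 + (118*125 - 1275)*(-15984 - 50*(-13))) = 9304*(-37652 + (14750 - 1275)*(-15984 + 650)) = 9304*(-37652 + 13475*(-15334)) = 9304*(-37652 - 206625650) = 9304*(-206663302) = -1922795361808)
55706/K = 55706/(-1922795361808) = 55706*(-1/1922795361808) = -27853/961397680904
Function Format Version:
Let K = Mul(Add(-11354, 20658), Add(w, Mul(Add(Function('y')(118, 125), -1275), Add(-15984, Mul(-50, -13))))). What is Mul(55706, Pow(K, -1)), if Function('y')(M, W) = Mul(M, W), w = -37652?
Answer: Rational(-27853, 961397680904) ≈ -2.8971e-8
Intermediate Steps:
K = -1922795361808 (K = Mul(Add(-11354, 20658), Add(-37652, Mul(Add(Mul(118, 125), -1275), Add(-15984, Mul(-50, -13))))) = Mul(9304, Add(-37652, Mul(Add(14750, -1275), Add(-15984, 650)))) = Mul(9304, Add(-37652, Mul(13475, -15334))) = Mul(9304, Add(-37652, -206625650)) = Mul(9304, -206663302) = -1922795361808)
Mul(55706, Pow(K, -1)) = Mul(55706, Pow(-1922795361808, -1)) = Mul(55706, Rational(-1, 1922795361808)) = Rational(-27853, 961397680904)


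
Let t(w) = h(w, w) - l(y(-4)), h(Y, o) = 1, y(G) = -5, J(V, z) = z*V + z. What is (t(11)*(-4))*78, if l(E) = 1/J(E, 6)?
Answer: -325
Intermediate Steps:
J(V, z) = z + V*z (J(V, z) = V*z + z = z + V*z)
l(E) = 1/(6 + 6*E) (l(E) = 1/(6*(1 + E)) = 1/(6 + 6*E))
t(w) = 25/24 (t(w) = 1 - 1/(6*(1 - 5)) = 1 - 1/(6*(-4)) = 1 - (-1)/(6*4) = 1 - 1*(-1/24) = 1 + 1/24 = 25/24)
(t(11)*(-4))*78 = ((25/24)*(-4))*78 = -25/6*78 = -325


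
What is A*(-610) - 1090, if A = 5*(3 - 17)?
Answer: 41610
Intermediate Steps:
A = -70 (A = 5*(-14) = -70)
A*(-610) - 1090 = -70*(-610) - 1090 = 42700 - 1090 = 41610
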